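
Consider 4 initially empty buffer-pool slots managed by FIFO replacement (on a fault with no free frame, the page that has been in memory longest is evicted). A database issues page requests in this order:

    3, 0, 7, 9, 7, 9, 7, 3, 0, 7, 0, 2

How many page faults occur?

3 -> miss, frames {3}
0 -> miss, frames {3,0}
7 -> miss, frames {3,0,7}
9 -> miss, frames {3,0,7,9}
7 -> hit
9 -> hit
7 -> hit
3 -> hit
0 -> hit
7 -> hit
0 -> hit
2 -> miss, evict 3, frames {0,7,9,2}
Page faults: 5.

5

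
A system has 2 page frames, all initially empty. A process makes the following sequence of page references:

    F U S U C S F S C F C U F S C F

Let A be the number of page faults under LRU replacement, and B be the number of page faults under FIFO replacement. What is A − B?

Under LRU: F F F . F F F . F F . F F F F F → 13 faults.
Under FIFO: F F F . F . F F F F . F . F F F → 12 faults.
A − B = 13 − 12 = 1.

1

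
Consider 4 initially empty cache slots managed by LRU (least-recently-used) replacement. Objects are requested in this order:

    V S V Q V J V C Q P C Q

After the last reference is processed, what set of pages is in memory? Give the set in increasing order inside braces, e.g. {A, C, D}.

V → miss, frames (V)
S → miss, frames (V S)
V → hit
Q → miss, frames (S V Q)
V → hit
J → miss, frames (S Q V J)
V → hit
C → miss, evict S, frames (Q J V C)
Q → hit
P → miss, evict J, frames (V C Q P)
C → hit
Q → hit

{C, P, Q, V}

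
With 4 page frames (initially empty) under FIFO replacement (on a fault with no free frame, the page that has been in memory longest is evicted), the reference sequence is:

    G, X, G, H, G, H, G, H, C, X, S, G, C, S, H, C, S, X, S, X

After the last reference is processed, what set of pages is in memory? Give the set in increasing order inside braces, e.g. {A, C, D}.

{C, G, S, X}

G -> fault, frames [G]
X -> fault, frames [G, X]
G -> hit
H -> fault, frames [G, X, H]
G -> hit
H -> hit
G -> hit
H -> hit
C -> fault, frames [G, X, H, C]
X -> hit
S -> fault, evict G, frames [X, H, C, S]
G -> fault, evict X, frames [H, C, S, G]
C -> hit
S -> hit
H -> hit
C -> hit
S -> hit
X -> fault, evict H, frames [C, S, G, X]
S -> hit
X -> hit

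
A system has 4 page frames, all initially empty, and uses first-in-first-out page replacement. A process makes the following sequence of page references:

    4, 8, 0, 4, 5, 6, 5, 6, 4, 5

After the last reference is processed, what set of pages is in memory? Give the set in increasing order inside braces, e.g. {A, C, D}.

{0, 4, 5, 6}

4 → fault, frames [4]
8 → fault, frames [4, 8]
0 → fault, frames [4, 8, 0]
4 → hit
5 → fault, frames [4, 8, 0, 5]
6 → fault, evict 4, frames [8, 0, 5, 6]
5 → hit
6 → hit
4 → fault, evict 8, frames [0, 5, 6, 4]
5 → hit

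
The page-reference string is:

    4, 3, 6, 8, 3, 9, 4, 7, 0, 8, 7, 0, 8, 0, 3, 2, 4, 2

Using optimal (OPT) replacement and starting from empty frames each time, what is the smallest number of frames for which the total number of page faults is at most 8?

f=1: 18 faults
f=2: 13 faults
f=3: 10 faults
f=4: 9 faults
f=5: 8 faults
f=6: 8 faults
f=7: 8 faults
f=8: 8 faults
Smallest f with faults ≤ 8 is 5.

5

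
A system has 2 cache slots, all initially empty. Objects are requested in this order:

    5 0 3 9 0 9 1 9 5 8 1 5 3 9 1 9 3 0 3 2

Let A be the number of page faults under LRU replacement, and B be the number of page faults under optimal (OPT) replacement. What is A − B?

3

Under LRU: F F F F F . F . F F F F F F F . F F . F → 16 faults.
Under OPT: F F F F . . F . F F . F F F . . F F . F → 13 faults.
A − B = 16 − 13 = 3.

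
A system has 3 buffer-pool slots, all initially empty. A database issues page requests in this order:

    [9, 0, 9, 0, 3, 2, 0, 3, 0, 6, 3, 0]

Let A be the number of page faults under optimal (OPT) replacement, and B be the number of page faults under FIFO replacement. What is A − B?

-1

Under OPT: F F . . F F . . . F . . → 5 faults.
Under FIFO: F F . . F F . . . F . F → 6 faults.
A − B = 5 − 6 = -1.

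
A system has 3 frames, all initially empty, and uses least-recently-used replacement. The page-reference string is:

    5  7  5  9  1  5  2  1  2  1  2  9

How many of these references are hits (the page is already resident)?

5 -> fault, frames [5]
7 -> fault, frames [5, 7]
5 -> hit
9 -> fault, frames [7, 5, 9]
1 -> fault, evict 7, frames [5, 9, 1]
5 -> hit
2 -> fault, evict 9, frames [1, 5, 2]
1 -> hit
2 -> hit
1 -> hit
2 -> hit
9 -> fault, evict 5, frames [1, 2, 9]
Hits: 6.

6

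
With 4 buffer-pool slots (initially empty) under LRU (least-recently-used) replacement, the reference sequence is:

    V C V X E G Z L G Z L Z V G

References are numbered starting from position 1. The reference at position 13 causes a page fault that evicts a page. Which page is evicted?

pos 1: V → miss, frames (V)
pos 2: C → miss, frames (V C)
pos 3: V → hit
pos 4: X → miss, frames (C V X)
pos 5: E → miss, frames (C V X E)
pos 6: G → miss, evict C, frames (V X E G)
pos 7: Z → miss, evict V, frames (X E G Z)
pos 8: L → miss, evict X, frames (E G Z L)
pos 9: G → hit
pos 10: Z → hit
pos 11: L → hit
pos 12: Z → hit
pos 13: V → miss, evict E, frames (G L Z V)
At position 13, page E is evicted.

E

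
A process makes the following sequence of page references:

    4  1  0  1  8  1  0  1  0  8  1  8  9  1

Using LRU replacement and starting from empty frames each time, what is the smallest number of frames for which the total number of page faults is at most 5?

3

f=1: 14 faults
f=2: 9 faults
f=3: 5 faults
f=4: 5 faults
f=5: 5 faults
Smallest f with faults ≤ 5 is 3.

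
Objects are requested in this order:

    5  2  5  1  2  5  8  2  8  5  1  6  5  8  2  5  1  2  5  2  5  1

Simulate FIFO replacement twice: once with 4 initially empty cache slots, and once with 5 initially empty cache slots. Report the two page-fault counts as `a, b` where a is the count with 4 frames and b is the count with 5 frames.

8, 5

4 frames: F F . F . . F . . . . F F . F . F . . . . . → 8 faults.
5 frames: F F . F . . F . . . . F . . . . . . . . . . → 5 faults.
5 < 8: adding a frame reduced faults, as is typical.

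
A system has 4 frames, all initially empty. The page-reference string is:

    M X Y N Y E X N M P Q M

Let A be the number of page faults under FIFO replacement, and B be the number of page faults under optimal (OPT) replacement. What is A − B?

1

Under FIFO: F F F F . F . . F F F . → 8 faults.
Under OPT: F F F F . F . . . F F . → 7 faults.
A − B = 8 − 7 = 1.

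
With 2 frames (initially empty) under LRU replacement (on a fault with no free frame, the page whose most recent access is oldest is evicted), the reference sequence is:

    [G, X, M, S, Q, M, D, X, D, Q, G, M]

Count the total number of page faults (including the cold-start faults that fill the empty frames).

G -> fault, frames (G)
X -> fault, frames (G X)
M -> fault, evict G, frames (X M)
S -> fault, evict X, frames (M S)
Q -> fault, evict M, frames (S Q)
M -> fault, evict S, frames (Q M)
D -> fault, evict Q, frames (M D)
X -> fault, evict M, frames (D X)
D -> hit
Q -> fault, evict X, frames (D Q)
G -> fault, evict D, frames (Q G)
M -> fault, evict Q, frames (G M)
Page faults: 11.

11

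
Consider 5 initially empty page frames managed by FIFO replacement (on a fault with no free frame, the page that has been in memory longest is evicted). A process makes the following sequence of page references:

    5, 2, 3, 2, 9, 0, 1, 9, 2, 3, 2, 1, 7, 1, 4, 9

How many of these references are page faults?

8

5 -> miss, frames (5)
2 -> miss, frames (5 2)
3 -> miss, frames (5 2 3)
2 -> hit
9 -> miss, frames (5 2 3 9)
0 -> miss, frames (5 2 3 9 0)
1 -> miss, evict 5, frames (2 3 9 0 1)
9 -> hit
2 -> hit
3 -> hit
2 -> hit
1 -> hit
7 -> miss, evict 2, frames (3 9 0 1 7)
1 -> hit
4 -> miss, evict 3, frames (9 0 1 7 4)
9 -> hit
Page faults: 8.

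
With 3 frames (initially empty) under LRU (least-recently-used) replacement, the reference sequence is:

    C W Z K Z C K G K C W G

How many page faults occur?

C: fault, frames {C}
W: fault, frames {C,W}
Z: fault, frames {C,W,Z}
K: fault, evict C, frames {W,Z,K}
Z: hit
C: fault, evict W, frames {K,Z,C}
K: hit
G: fault, evict Z, frames {C,K,G}
K: hit
C: hit
W: fault, evict G, frames {K,C,W}
G: fault, evict K, frames {C,W,G}
Page faults: 8.

8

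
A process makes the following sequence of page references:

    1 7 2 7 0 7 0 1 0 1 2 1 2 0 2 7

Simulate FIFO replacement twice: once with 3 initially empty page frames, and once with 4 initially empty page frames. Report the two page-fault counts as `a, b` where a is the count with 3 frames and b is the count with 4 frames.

6, 4

3 frames: F F F . F . . F . . . . . . . F → 6 faults.
4 frames: F F F . F . . . . . . . . . . . → 4 faults.
4 < 6: adding a frame reduced faults, as is typical.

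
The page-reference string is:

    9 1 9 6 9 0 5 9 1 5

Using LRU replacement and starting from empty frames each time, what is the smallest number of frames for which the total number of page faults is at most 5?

5

f=1: 10 faults
f=2: 8 faults
f=3: 6 faults
f=4: 6 faults
f=5: 5 faults
Smallest f with faults ≤ 5 is 5.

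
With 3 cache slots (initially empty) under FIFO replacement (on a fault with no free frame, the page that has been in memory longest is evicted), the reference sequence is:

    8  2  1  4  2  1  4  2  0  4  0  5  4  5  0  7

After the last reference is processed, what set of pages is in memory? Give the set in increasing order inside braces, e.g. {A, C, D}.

{0, 5, 7}

8 -> miss, frames {8}
2 -> miss, frames {8,2}
1 -> miss, frames {8,2,1}
4 -> miss, evict 8, frames {2,1,4}
2 -> hit
1 -> hit
4 -> hit
2 -> hit
0 -> miss, evict 2, frames {1,4,0}
4 -> hit
0 -> hit
5 -> miss, evict 1, frames {4,0,5}
4 -> hit
5 -> hit
0 -> hit
7 -> miss, evict 4, frames {0,5,7}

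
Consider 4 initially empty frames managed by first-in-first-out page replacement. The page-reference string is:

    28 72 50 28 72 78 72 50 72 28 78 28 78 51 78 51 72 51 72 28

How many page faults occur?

28: miss, frames {28}
72: miss, frames {28,72}
50: miss, frames {28,72,50}
28: hit
72: hit
78: miss, frames {28,72,50,78}
72: hit
50: hit
72: hit
28: hit
78: hit
28: hit
78: hit
51: miss, evict 28, frames {72,50,78,51}
78: hit
51: hit
72: hit
51: hit
72: hit
28: miss, evict 72, frames {50,78,51,28}
Page faults: 6.

6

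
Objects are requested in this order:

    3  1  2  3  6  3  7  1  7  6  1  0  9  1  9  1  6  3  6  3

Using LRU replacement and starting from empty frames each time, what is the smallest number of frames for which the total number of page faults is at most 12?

f=1: 20 faults
f=2: 14 faults
f=3: 11 faults
f=4: 9 faults
f=5: 8 faults
f=6: 7 faults
f=7: 7 faults
Smallest f with faults ≤ 12 is 3.

3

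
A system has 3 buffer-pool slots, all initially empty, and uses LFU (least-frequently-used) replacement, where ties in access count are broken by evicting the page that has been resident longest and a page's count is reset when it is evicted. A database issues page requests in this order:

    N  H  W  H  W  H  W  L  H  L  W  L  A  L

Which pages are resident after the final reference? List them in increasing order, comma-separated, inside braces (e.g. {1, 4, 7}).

N -> miss, frames [N]
H -> miss, frames [N, H]
W -> miss, frames [N, H, W]
H -> hit
W -> hit
H -> hit
W -> hit
L -> miss, evict N, frames [H, W, L]
H -> hit
L -> hit
W -> hit
L -> hit
A -> miss, evict L, frames [H, W, A]
L -> miss, evict A, frames [H, W, L]

{H, L, W}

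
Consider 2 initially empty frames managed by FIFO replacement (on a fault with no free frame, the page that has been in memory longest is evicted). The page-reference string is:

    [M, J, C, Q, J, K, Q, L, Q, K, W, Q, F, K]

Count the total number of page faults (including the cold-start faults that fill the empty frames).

13

M -> miss, frames {M}
J -> miss, frames {M,J}
C -> miss, evict M, frames {J,C}
Q -> miss, evict J, frames {C,Q}
J -> miss, evict C, frames {Q,J}
K -> miss, evict Q, frames {J,K}
Q -> miss, evict J, frames {K,Q}
L -> miss, evict K, frames {Q,L}
Q -> hit
K -> miss, evict Q, frames {L,K}
W -> miss, evict L, frames {K,W}
Q -> miss, evict K, frames {W,Q}
F -> miss, evict W, frames {Q,F}
K -> miss, evict Q, frames {F,K}
Page faults: 13.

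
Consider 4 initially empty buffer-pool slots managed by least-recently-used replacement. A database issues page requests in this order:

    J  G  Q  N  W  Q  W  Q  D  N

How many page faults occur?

J → miss, frames (J)
G → miss, frames (J G)
Q → miss, frames (J G Q)
N → miss, frames (J G Q N)
W → miss, evict J, frames (G Q N W)
Q → hit
W → hit
Q → hit
D → miss, evict G, frames (N W Q D)
N → hit
Page faults: 6.

6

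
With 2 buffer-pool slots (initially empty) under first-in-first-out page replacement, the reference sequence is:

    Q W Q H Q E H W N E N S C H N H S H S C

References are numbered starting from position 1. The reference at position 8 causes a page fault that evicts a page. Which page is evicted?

pos 1: Q: fault, frames (Q)
pos 2: W: fault, frames (Q W)
pos 3: Q: hit
pos 4: H: fault, evict Q, frames (W H)
pos 5: Q: fault, evict W, frames (H Q)
pos 6: E: fault, evict H, frames (Q E)
pos 7: H: fault, evict Q, frames (E H)
pos 8: W: fault, evict E, frames (H W)
At position 8, page E is evicted.

E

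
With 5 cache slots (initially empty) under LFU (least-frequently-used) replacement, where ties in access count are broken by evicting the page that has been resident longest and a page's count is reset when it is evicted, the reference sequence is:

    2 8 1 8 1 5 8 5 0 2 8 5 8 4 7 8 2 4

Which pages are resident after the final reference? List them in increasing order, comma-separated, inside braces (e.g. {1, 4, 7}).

{1, 2, 4, 5, 8}

2 → fault, frames {2}
8 → fault, frames {2,8}
1 → fault, frames {2,8,1}
8 → hit
1 → hit
5 → fault, frames {2,8,1,5}
8 → hit
5 → hit
0 → fault, frames {2,8,1,5,0}
2 → hit
8 → hit
5 → hit
8 → hit
4 → fault, evict 0, frames {2,8,1,5,4}
7 → fault, evict 4, frames {2,8,1,5,7}
8 → hit
2 → hit
4 → fault, evict 7, frames {2,8,1,5,4}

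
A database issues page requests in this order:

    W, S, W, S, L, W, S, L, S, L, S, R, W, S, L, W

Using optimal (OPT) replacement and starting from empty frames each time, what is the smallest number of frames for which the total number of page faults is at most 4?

f=1: 16 faults
f=2: 7 faults
f=3: 5 faults
f=4: 4 faults
Smallest f with faults ≤ 4 is 4.

4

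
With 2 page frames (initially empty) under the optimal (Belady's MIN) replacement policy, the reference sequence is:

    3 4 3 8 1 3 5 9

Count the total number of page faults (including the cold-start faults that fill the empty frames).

3: fault, frames (3)
4: fault, frames (3 4)
3: hit
8: fault, evict 4, frames (3 8)
1: fault, evict 8, frames (3 1)
3: hit
5: fault, evict 1, frames (3 5)
9: fault, evict 5, frames (3 9)
Page faults: 6.

6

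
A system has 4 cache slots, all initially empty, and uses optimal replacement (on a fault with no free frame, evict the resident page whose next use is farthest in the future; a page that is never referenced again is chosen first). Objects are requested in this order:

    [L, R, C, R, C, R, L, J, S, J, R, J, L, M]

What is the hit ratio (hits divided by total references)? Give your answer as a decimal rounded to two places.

L → miss, frames [L]
R → miss, frames [L, R]
C → miss, frames [L, R, C]
R → hit
C → hit
R → hit
L → hit
J → miss, frames [L, R, C, J]
S → miss, evict C, frames [L, R, J, S]
J → hit
R → hit
J → hit
L → hit
M → miss, evict S, frames [L, R, J, M]
Hits: 8 of 14 references → 8/14 = 0.5714.

0.57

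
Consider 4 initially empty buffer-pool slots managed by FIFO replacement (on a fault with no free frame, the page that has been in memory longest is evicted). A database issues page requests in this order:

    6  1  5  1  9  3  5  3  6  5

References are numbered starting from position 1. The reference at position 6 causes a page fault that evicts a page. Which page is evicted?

6

pos 1: 6: miss, frames [6]
pos 2: 1: miss, frames [6, 1]
pos 3: 5: miss, frames [6, 1, 5]
pos 4: 1: hit
pos 5: 9: miss, frames [6, 1, 5, 9]
pos 6: 3: miss, evict 6, frames [1, 5, 9, 3]
At position 6, page 6 is evicted.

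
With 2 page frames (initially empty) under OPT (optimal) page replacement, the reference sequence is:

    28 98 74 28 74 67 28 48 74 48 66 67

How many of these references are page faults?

8

28 -> miss, frames [28]
98 -> miss, frames [28, 98]
74 -> miss, evict 98, frames [28, 74]
28 -> hit
74 -> hit
67 -> miss, evict 74, frames [28, 67]
28 -> hit
48 -> miss, evict 28, frames [67, 48]
74 -> miss, evict 67, frames [48, 74]
48 -> hit
66 -> miss, evict 74, frames [48, 66]
67 -> miss, evict 66, frames [48, 67]
Page faults: 8.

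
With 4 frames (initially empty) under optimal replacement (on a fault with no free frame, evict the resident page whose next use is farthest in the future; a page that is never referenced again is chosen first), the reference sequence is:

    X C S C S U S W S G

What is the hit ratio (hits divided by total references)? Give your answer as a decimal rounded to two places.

0.40

X → miss, frames {X}
C → miss, frames {X,C}
S → miss, frames {X,C,S}
C → hit
S → hit
U → miss, frames {X,C,S,U}
S → hit
W → miss, evict U, frames {X,C,S,W}
S → hit
G → miss, evict W, frames {X,C,S,G}
Hits: 4 of 10 references → 4/10 = 0.4000.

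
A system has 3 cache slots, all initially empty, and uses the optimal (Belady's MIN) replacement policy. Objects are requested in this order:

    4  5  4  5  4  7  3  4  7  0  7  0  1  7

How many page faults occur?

6

4 → miss, frames (4)
5 → miss, frames (4 5)
4 → hit
5 → hit
4 → hit
7 → miss, frames (4 5 7)
3 → miss, evict 5, frames (4 7 3)
4 → hit
7 → hit
0 → miss, evict 3, frames (4 7 0)
7 → hit
0 → hit
1 → miss, evict 0, frames (4 7 1)
7 → hit
Page faults: 6.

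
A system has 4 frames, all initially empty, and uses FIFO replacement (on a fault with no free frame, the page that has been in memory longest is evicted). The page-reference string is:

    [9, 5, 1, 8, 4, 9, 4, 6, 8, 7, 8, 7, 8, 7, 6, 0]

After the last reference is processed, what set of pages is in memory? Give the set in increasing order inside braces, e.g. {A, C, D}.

{0, 6, 7, 8}

9 → miss, frames (9)
5 → miss, frames (9 5)
1 → miss, frames (9 5 1)
8 → miss, frames (9 5 1 8)
4 → miss, evict 9, frames (5 1 8 4)
9 → miss, evict 5, frames (1 8 4 9)
4 → hit
6 → miss, evict 1, frames (8 4 9 6)
8 → hit
7 → miss, evict 8, frames (4 9 6 7)
8 → miss, evict 4, frames (9 6 7 8)
7 → hit
8 → hit
7 → hit
6 → hit
0 → miss, evict 9, frames (6 7 8 0)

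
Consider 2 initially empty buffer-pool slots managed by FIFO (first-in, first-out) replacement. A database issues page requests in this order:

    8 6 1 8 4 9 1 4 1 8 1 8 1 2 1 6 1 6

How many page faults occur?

13

8 → miss, frames [8]
6 → miss, frames [8, 6]
1 → miss, evict 8, frames [6, 1]
8 → miss, evict 6, frames [1, 8]
4 → miss, evict 1, frames [8, 4]
9 → miss, evict 8, frames [4, 9]
1 → miss, evict 4, frames [9, 1]
4 → miss, evict 9, frames [1, 4]
1 → hit
8 → miss, evict 1, frames [4, 8]
1 → miss, evict 4, frames [8, 1]
8 → hit
1 → hit
2 → miss, evict 8, frames [1, 2]
1 → hit
6 → miss, evict 1, frames [2, 6]
1 → miss, evict 2, frames [6, 1]
6 → hit
Page faults: 13.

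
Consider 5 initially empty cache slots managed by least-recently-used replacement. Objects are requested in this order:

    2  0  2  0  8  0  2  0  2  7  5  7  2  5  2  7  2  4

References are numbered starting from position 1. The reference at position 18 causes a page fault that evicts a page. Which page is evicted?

pos 1: 2: miss, frames {2}
pos 2: 0: miss, frames {2,0}
pos 3: 2: hit
pos 4: 0: hit
pos 5: 8: miss, frames {2,0,8}
pos 6: 0: hit
pos 7: 2: hit
pos 8: 0: hit
pos 9: 2: hit
pos 10: 7: miss, frames {8,0,2,7}
pos 11: 5: miss, frames {8,0,2,7,5}
pos 12: 7: hit
pos 13: 2: hit
pos 14: 5: hit
pos 15: 2: hit
pos 16: 7: hit
pos 17: 2: hit
pos 18: 4: miss, evict 8, frames {0,5,7,2,4}
At position 18, page 8 is evicted.

8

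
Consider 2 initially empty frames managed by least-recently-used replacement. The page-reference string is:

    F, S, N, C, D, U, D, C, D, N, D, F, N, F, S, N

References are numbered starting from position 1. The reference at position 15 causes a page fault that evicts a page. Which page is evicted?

pos 1: F: fault, frames {F}
pos 2: S: fault, frames {F,S}
pos 3: N: fault, evict F, frames {S,N}
pos 4: C: fault, evict S, frames {N,C}
pos 5: D: fault, evict N, frames {C,D}
pos 6: U: fault, evict C, frames {D,U}
pos 7: D: hit
pos 8: C: fault, evict U, frames {D,C}
pos 9: D: hit
pos 10: N: fault, evict C, frames {D,N}
pos 11: D: hit
pos 12: F: fault, evict N, frames {D,F}
pos 13: N: fault, evict D, frames {F,N}
pos 14: F: hit
pos 15: S: fault, evict N, frames {F,S}
At position 15, page N is evicted.

N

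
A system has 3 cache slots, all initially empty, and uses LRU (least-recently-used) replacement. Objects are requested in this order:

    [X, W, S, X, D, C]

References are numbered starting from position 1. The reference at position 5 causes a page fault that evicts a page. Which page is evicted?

pos 1: X -> miss, frames {X}
pos 2: W -> miss, frames {X,W}
pos 3: S -> miss, frames {X,W,S}
pos 4: X -> hit
pos 5: D -> miss, evict W, frames {S,X,D}
At position 5, page W is evicted.

W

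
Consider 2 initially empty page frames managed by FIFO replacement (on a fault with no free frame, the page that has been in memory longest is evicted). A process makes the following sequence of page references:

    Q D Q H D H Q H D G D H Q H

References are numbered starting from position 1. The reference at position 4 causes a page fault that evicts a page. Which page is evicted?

Q

pos 1: Q: fault, frames {Q}
pos 2: D: fault, frames {Q,D}
pos 3: Q: hit
pos 4: H: fault, evict Q, frames {D,H}
At position 4, page Q is evicted.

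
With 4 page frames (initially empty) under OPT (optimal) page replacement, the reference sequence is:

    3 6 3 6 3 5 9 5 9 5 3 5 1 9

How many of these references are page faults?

5

3: fault, frames {3}
6: fault, frames {3,6}
3: hit
6: hit
3: hit
5: fault, frames {3,6,5}
9: fault, frames {3,6,5,9}
5: hit
9: hit
5: hit
3: hit
5: hit
1: fault, evict 5, frames {3,6,9,1}
9: hit
Page faults: 5.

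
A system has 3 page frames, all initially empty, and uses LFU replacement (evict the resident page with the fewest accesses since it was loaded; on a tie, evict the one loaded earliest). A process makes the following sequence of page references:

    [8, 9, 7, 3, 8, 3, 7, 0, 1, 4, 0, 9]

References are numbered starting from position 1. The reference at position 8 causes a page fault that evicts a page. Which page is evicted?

8

pos 1: 8 → fault, frames (8)
pos 2: 9 → fault, frames (8 9)
pos 3: 7 → fault, frames (8 9 7)
pos 4: 3 → fault, evict 8, frames (9 7 3)
pos 5: 8 → fault, evict 9, frames (7 3 8)
pos 6: 3 → hit
pos 7: 7 → hit
pos 8: 0 → fault, evict 8, frames (7 3 0)
At position 8, page 8 is evicted.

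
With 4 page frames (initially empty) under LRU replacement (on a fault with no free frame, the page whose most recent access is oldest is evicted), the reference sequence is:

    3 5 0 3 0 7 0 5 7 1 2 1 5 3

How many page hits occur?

7

3 -> miss, frames [3]
5 -> miss, frames [3, 5]
0 -> miss, frames [3, 5, 0]
3 -> hit
0 -> hit
7 -> miss, frames [5, 3, 0, 7]
0 -> hit
5 -> hit
7 -> hit
1 -> miss, evict 3, frames [0, 5, 7, 1]
2 -> miss, evict 0, frames [5, 7, 1, 2]
1 -> hit
5 -> hit
3 -> miss, evict 7, frames [2, 1, 5, 3]
Hits: 7.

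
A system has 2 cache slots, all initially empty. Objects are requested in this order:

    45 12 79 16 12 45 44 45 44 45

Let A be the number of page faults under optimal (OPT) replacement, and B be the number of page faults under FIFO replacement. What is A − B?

-1

Under OPT: F F F F . F F . . . → 6 faults.
Under FIFO: F F F F F F F . . . → 7 faults.
A − B = 6 − 7 = -1.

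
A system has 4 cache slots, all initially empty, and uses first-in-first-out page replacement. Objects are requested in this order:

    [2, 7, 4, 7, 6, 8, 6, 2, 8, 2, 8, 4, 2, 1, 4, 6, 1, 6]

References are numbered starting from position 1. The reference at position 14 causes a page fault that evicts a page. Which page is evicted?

4

pos 1: 2 → miss, frames (2)
pos 2: 7 → miss, frames (2 7)
pos 3: 4 → miss, frames (2 7 4)
pos 4: 7 → hit
pos 5: 6 → miss, frames (2 7 4 6)
pos 6: 8 → miss, evict 2, frames (7 4 6 8)
pos 7: 6 → hit
pos 8: 2 → miss, evict 7, frames (4 6 8 2)
pos 9: 8 → hit
pos 10: 2 → hit
pos 11: 8 → hit
pos 12: 4 → hit
pos 13: 2 → hit
pos 14: 1 → miss, evict 4, frames (6 8 2 1)
At position 14, page 4 is evicted.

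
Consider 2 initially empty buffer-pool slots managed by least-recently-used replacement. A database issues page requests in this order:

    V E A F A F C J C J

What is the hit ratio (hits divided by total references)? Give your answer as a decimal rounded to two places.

V -> fault, frames {V}
E -> fault, frames {V,E}
A -> fault, evict V, frames {E,A}
F -> fault, evict E, frames {A,F}
A -> hit
F -> hit
C -> fault, evict A, frames {F,C}
J -> fault, evict F, frames {C,J}
C -> hit
J -> hit
Hits: 4 of 10 references → 4/10 = 0.4000.

0.40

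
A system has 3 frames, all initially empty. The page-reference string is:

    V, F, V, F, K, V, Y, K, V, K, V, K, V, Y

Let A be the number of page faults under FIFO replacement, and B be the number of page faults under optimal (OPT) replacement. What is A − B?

Under FIFO: F F . . F . F . F . . . . . → 5 faults.
Under OPT: F F . . F . F . . . . . . . → 4 faults.
A − B = 5 − 4 = 1.

1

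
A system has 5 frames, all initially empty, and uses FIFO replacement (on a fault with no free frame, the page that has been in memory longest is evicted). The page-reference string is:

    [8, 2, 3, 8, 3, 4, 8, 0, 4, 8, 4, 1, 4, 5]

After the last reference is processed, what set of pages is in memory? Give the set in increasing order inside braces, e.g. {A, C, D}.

{0, 1, 3, 4, 5}

8 → miss, frames [8]
2 → miss, frames [8, 2]
3 → miss, frames [8, 2, 3]
8 → hit
3 → hit
4 → miss, frames [8, 2, 3, 4]
8 → hit
0 → miss, frames [8, 2, 3, 4, 0]
4 → hit
8 → hit
4 → hit
1 → miss, evict 8, frames [2, 3, 4, 0, 1]
4 → hit
5 → miss, evict 2, frames [3, 4, 0, 1, 5]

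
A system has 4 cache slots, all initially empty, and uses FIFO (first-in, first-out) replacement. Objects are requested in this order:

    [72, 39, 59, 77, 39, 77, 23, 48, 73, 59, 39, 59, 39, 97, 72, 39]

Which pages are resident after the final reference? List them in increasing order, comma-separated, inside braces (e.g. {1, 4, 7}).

72: miss, frames [72]
39: miss, frames [72, 39]
59: miss, frames [72, 39, 59]
77: miss, frames [72, 39, 59, 77]
39: hit
77: hit
23: miss, evict 72, frames [39, 59, 77, 23]
48: miss, evict 39, frames [59, 77, 23, 48]
73: miss, evict 59, frames [77, 23, 48, 73]
59: miss, evict 77, frames [23, 48, 73, 59]
39: miss, evict 23, frames [48, 73, 59, 39]
59: hit
39: hit
97: miss, evict 48, frames [73, 59, 39, 97]
72: miss, evict 73, frames [59, 39, 97, 72]
39: hit

{39, 59, 72, 97}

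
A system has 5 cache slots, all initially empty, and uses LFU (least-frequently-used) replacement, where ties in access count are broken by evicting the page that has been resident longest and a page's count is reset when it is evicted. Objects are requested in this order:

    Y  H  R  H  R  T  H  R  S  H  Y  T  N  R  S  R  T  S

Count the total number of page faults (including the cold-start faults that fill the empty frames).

7

Y: fault, frames {Y}
H: fault, frames {Y,H}
R: fault, frames {Y,H,R}
H: hit
R: hit
T: fault, frames {Y,H,R,T}
H: hit
R: hit
S: fault, frames {Y,H,R,T,S}
H: hit
Y: hit
T: hit
N: fault, evict S, frames {Y,H,R,T,N}
R: hit
S: fault, evict N, frames {Y,H,R,T,S}
R: hit
T: hit
S: hit
Page faults: 7.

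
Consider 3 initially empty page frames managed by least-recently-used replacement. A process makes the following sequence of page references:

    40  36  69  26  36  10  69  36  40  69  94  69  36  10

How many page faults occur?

10

40 → fault, frames {40}
36 → fault, frames {40,36}
69 → fault, frames {40,36,69}
26 → fault, evict 40, frames {36,69,26}
36 → hit
10 → fault, evict 69, frames {26,36,10}
69 → fault, evict 26, frames {36,10,69}
36 → hit
40 → fault, evict 10, frames {69,36,40}
69 → hit
94 → fault, evict 36, frames {40,69,94}
69 → hit
36 → fault, evict 40, frames {94,69,36}
10 → fault, evict 94, frames {69,36,10}
Page faults: 10.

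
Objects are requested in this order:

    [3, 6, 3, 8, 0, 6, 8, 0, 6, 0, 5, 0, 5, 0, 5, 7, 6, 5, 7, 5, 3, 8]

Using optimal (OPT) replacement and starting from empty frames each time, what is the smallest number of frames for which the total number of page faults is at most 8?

3

f=1: 22 faults
f=2: 12 faults
f=3: 8 faults
f=4: 7 faults
f=5: 6 faults
f=6: 6 faults
Smallest f with faults ≤ 8 is 3.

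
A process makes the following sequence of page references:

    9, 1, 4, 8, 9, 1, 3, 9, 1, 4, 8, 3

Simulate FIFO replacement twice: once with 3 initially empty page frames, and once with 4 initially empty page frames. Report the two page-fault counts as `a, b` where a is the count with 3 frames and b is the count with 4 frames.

3 frames: F F F F F F F . . F F . → 9 faults.
4 frames: F F F F . . F F F F F F → 10 faults.
10 > 9: adding a frame increased faults — Belady's anomaly.

9, 10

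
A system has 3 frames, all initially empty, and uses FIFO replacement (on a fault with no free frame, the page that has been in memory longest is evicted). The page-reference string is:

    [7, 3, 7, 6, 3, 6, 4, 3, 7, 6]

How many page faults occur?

7 -> fault, frames (7)
3 -> fault, frames (7 3)
7 -> hit
6 -> fault, frames (7 3 6)
3 -> hit
6 -> hit
4 -> fault, evict 7, frames (3 6 4)
3 -> hit
7 -> fault, evict 3, frames (6 4 7)
6 -> hit
Page faults: 5.

5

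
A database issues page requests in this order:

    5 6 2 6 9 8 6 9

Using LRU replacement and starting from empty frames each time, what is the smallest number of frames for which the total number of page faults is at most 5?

f=1: 8 faults
f=2: 7 faults
f=3: 5 faults
f=4: 5 faults
f=5: 5 faults
Smallest f with faults ≤ 5 is 3.

3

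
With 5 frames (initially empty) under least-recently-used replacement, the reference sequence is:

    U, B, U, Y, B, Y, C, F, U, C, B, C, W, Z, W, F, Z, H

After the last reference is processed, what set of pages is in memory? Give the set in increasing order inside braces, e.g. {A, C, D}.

U → fault, frames (U)
B → fault, frames (U B)
U → hit
Y → fault, frames (B U Y)
B → hit
Y → hit
C → fault, frames (U B Y C)
F → fault, frames (U B Y C F)
U → hit
C → hit
B → hit
C → hit
W → fault, evict Y, frames (F U B C W)
Z → fault, evict F, frames (U B C W Z)
W → hit
F → fault, evict U, frames (B C Z W F)
Z → hit
H → fault, evict B, frames (C W F Z H)

{C, F, H, W, Z}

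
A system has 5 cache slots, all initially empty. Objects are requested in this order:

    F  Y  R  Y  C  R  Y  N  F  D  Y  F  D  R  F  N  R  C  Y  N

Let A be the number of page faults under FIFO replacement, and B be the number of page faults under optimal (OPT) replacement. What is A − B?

1

Under FIFO: F F F . F . . F . F . F . . . . . . F . → 8 faults.
Under OPT: F F F . F . . F . F . . . . . . . F . . → 7 faults.
A − B = 8 − 7 = 1.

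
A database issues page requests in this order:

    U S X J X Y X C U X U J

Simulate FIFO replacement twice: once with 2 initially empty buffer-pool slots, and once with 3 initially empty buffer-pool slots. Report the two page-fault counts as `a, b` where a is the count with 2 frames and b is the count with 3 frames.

10, 9

2 frames: F F F F . F F F F F . F → 10 faults.
3 frames: F F F F . F . F F F . F → 9 faults.
9 < 10: adding a frame reduced faults, as is typical.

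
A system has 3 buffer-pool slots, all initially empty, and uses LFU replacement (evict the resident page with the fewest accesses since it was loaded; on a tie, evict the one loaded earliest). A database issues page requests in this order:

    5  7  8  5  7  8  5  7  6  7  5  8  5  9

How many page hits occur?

5 → miss, frames {5}
7 → miss, frames {5,7}
8 → miss, frames {5,7,8}
5 → hit
7 → hit
8 → hit
5 → hit
7 → hit
6 → miss, evict 8, frames {5,7,6}
7 → hit
5 → hit
8 → miss, evict 6, frames {5,7,8}
5 → hit
9 → miss, evict 8, frames {5,7,9}
Hits: 8.

8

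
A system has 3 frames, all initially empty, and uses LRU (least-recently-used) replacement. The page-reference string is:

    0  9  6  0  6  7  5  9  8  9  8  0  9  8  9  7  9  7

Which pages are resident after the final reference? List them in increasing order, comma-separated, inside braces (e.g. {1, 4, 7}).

0 → fault, frames [0]
9 → fault, frames [0, 9]
6 → fault, frames [0, 9, 6]
0 → hit
6 → hit
7 → fault, evict 9, frames [0, 6, 7]
5 → fault, evict 0, frames [6, 7, 5]
9 → fault, evict 6, frames [7, 5, 9]
8 → fault, evict 7, frames [5, 9, 8]
9 → hit
8 → hit
0 → fault, evict 5, frames [9, 8, 0]
9 → hit
8 → hit
9 → hit
7 → fault, evict 0, frames [8, 9, 7]
9 → hit
7 → hit

{7, 8, 9}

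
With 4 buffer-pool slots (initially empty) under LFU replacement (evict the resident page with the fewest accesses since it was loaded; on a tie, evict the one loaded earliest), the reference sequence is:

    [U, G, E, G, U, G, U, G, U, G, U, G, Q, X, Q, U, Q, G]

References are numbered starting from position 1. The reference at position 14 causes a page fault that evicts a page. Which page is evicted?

E

pos 1: U → miss, frames [U]
pos 2: G → miss, frames [U, G]
pos 3: E → miss, frames [U, G, E]
pos 4: G → hit
pos 5: U → hit
pos 6: G → hit
pos 7: U → hit
pos 8: G → hit
pos 9: U → hit
pos 10: G → hit
pos 11: U → hit
pos 12: G → hit
pos 13: Q → miss, frames [U, G, E, Q]
pos 14: X → miss, evict E, frames [U, G, Q, X]
At position 14, page E is evicted.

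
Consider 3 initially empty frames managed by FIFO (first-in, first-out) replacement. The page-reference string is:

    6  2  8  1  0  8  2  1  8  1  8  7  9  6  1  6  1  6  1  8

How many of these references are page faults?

13

6 → fault, frames (6)
2 → fault, frames (6 2)
8 → fault, frames (6 2 8)
1 → fault, evict 6, frames (2 8 1)
0 → fault, evict 2, frames (8 1 0)
8 → hit
2 → fault, evict 8, frames (1 0 2)
1 → hit
8 → fault, evict 1, frames (0 2 8)
1 → fault, evict 0, frames (2 8 1)
8 → hit
7 → fault, evict 2, frames (8 1 7)
9 → fault, evict 8, frames (1 7 9)
6 → fault, evict 1, frames (7 9 6)
1 → fault, evict 7, frames (9 6 1)
6 → hit
1 → hit
6 → hit
1 → hit
8 → fault, evict 9, frames (6 1 8)
Page faults: 13.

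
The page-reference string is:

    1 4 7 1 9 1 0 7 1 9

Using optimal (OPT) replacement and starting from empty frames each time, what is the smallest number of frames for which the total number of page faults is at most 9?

f=1: 10 faults
f=2: 7 faults
f=3: 6 faults
f=4: 5 faults
f=5: 5 faults
Smallest f with faults ≤ 9 is 2.

2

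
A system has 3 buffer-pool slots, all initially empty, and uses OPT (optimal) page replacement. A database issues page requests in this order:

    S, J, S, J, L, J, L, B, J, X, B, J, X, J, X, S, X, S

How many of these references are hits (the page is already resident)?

12

S → fault, frames (S)
J → fault, frames (S J)
S → hit
J → hit
L → fault, frames (S J L)
J → hit
L → hit
B → fault, evict L, frames (S J B)
J → hit
X → fault, evict S, frames (J B X)
B → hit
J → hit
X → hit
J → hit
X → hit
S → fault, evict B, frames (J X S)
X → hit
S → hit
Hits: 12.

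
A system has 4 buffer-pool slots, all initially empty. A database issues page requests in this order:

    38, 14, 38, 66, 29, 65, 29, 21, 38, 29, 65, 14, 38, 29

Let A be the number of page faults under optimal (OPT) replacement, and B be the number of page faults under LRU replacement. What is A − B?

Under OPT: F F . F F F . F . . . F . . → 7 faults.
Under LRU: F F . F F F . F F . . F . . → 8 faults.
A − B = 7 − 8 = -1.

-1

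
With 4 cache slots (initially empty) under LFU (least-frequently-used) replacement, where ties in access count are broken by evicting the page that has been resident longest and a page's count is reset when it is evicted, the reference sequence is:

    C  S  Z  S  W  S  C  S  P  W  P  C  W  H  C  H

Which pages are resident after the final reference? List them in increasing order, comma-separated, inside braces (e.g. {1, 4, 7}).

{C, H, S, W}

C -> fault, frames [C]
S -> fault, frames [C, S]
Z -> fault, frames [C, S, Z]
S -> hit
W -> fault, frames [C, S, Z, W]
S -> hit
C -> hit
S -> hit
P -> fault, evict Z, frames [C, S, W, P]
W -> hit
P -> hit
C -> hit
W -> hit
H -> fault, evict P, frames [C, S, W, H]
C -> hit
H -> hit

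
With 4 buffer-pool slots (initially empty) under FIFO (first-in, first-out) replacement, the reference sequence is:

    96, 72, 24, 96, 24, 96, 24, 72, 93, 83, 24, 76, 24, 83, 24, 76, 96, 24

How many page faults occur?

8

96 → miss, frames (96)
72 → miss, frames (96 72)
24 → miss, frames (96 72 24)
96 → hit
24 → hit
96 → hit
24 → hit
72 → hit
93 → miss, frames (96 72 24 93)
83 → miss, evict 96, frames (72 24 93 83)
24 → hit
76 → miss, evict 72, frames (24 93 83 76)
24 → hit
83 → hit
24 → hit
76 → hit
96 → miss, evict 24, frames (93 83 76 96)
24 → miss, evict 93, frames (83 76 96 24)
Page faults: 8.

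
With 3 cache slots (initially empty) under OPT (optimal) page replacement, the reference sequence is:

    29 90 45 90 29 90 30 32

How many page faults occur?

5

29 -> fault, frames (29)
90 -> fault, frames (29 90)
45 -> fault, frames (29 90 45)
90 -> hit
29 -> hit
90 -> hit
30 -> fault, evict 45, frames (29 90 30)
32 -> fault, evict 30, frames (29 90 32)
Page faults: 5.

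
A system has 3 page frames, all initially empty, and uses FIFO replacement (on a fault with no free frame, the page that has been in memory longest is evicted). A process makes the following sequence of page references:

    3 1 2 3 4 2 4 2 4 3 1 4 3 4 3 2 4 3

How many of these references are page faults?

3: fault, frames {3}
1: fault, frames {3,1}
2: fault, frames {3,1,2}
3: hit
4: fault, evict 3, frames {1,2,4}
2: hit
4: hit
2: hit
4: hit
3: fault, evict 1, frames {2,4,3}
1: fault, evict 2, frames {4,3,1}
4: hit
3: hit
4: hit
3: hit
2: fault, evict 4, frames {3,1,2}
4: fault, evict 3, frames {1,2,4}
3: fault, evict 1, frames {2,4,3}
Page faults: 9.

9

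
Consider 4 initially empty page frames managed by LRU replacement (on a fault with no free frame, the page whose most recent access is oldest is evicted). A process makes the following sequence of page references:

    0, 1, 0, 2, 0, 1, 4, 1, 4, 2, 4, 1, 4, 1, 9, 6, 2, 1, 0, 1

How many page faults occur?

0: fault, frames {0}
1: fault, frames {0,1}
0: hit
2: fault, frames {1,0,2}
0: hit
1: hit
4: fault, frames {2,0,1,4}
1: hit
4: hit
2: hit
4: hit
1: hit
4: hit
1: hit
9: fault, evict 0, frames {2,4,1,9}
6: fault, evict 2, frames {4,1,9,6}
2: fault, evict 4, frames {1,9,6,2}
1: hit
0: fault, evict 9, frames {6,2,1,0}
1: hit
Page faults: 8.

8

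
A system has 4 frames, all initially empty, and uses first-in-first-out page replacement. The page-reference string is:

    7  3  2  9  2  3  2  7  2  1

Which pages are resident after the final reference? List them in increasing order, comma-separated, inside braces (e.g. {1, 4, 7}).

7: fault, frames [7]
3: fault, frames [7, 3]
2: fault, frames [7, 3, 2]
9: fault, frames [7, 3, 2, 9]
2: hit
3: hit
2: hit
7: hit
2: hit
1: fault, evict 7, frames [3, 2, 9, 1]

{1, 2, 3, 9}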